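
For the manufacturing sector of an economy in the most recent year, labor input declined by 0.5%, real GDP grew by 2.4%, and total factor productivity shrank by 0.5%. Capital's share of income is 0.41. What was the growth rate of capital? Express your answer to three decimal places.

7.793%

Labor's share = 1 − 0.41 = 0.59.
gY = gA + 0.59×(-0.5) + 0.41×g.
0.41×g = 2.4 + 0.5 + 0.295 = 3.195.
g = 3.195 / 0.41 = 7.79268%.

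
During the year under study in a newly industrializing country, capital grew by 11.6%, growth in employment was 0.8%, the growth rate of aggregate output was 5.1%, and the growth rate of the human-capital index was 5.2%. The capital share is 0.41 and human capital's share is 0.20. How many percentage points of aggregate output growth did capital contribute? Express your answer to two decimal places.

Contribution = share × growth = 0.41 × 11.6 = 4.756 pp.

4.76 pp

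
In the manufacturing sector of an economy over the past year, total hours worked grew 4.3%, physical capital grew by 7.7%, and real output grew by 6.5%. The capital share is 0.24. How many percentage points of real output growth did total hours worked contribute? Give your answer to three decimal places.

Labor's share = 1 − 0.24 = 0.76.
Contribution = share × growth = 0.76 × 4.3 = 3.268 pp.

3.268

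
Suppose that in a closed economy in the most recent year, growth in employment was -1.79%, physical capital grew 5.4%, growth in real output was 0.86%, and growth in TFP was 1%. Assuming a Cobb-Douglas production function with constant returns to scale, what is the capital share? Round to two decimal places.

gY = gA + α·gK + (1−α)·gL, so gY − gA − gL = α(gK − gL).
0.86 − 1 + 1.79 = α × (5.4 − (-1.79)).
1.65 = 7.19 α, so α = 0.2295.

0.23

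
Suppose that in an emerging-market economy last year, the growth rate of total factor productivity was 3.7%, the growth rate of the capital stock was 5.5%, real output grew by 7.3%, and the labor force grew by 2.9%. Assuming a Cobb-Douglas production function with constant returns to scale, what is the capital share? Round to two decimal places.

α = 0.27

gY = gA + α·gK + (1−α)·gL, so gY − gA − gL = α(gK − gL).
7.3 − 3.7 − 2.9 = α × (5.5 − 2.9).
0.7 = 2.6 α, so α = 0.2692.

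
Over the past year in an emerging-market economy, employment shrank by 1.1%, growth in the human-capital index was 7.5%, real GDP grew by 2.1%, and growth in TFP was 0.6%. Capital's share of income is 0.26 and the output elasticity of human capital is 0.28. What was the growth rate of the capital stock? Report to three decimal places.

Labor's share = 1 − 0.26 − 0.28 = 0.46.
gY = gA + 0.28×7.5 + 0.46×(-1.1) + 0.26×g.
0.26×g = 2.1 − 0.6 − 1.594 = -0.094.
g = -0.094 / 0.26 = -0.36154%.

-0.362%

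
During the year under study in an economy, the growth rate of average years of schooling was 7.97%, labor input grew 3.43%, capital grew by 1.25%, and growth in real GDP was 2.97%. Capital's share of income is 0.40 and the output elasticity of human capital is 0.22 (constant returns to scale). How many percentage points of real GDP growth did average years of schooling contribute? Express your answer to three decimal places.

Contribution = share × growth = 0.22 × 7.97 = 1.7534 pp.

1.753 pp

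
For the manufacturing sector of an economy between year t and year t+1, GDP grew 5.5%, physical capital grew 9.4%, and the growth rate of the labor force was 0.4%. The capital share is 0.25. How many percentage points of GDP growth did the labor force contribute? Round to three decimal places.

0.300 percentage points

Labor's share = 1 − 0.25 = 0.75.
Contribution = share × growth = 0.75 × 0.4 = 0.3 pp.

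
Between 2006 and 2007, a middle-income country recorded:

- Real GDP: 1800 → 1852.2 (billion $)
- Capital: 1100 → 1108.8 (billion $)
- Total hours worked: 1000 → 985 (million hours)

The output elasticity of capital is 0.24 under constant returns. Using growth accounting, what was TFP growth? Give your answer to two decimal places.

3.85%

Real GDP growth = (1852.2 − 1800) / 1800 = 2.9%.
Capital growth = (1108.8 − 1100) / 1100 = 0.8%.
Total hours worked growth = (985 − 1000) / 1000 = -1.5%.
Labor's share = 1 − 0.24 = 0.76.
Capital: 0.24 × 0.8 = 0.192 pp.
Total hours worked: 0.76 × (-1.5) = -1.14 pp.
TFP growth = 2.9 + 0.948 = 3.848%.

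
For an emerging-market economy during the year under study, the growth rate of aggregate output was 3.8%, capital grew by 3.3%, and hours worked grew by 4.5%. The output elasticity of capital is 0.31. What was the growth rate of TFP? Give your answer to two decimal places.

Labor's share = 1 − 0.31 = 0.69.
Capital: 0.31 × 3.3 = 1.023 pp.
Hours worked: 0.69 × 4.5 = 3.105 pp.
TFP growth = 3.8 − 4.128 = -0.328%.

-0.33%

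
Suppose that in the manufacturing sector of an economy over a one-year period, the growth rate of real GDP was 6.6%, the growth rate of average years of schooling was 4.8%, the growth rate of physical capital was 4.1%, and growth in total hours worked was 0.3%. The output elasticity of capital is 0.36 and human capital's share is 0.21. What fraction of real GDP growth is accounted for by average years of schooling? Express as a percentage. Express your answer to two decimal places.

15.27%

Average years of schooling contributed 0.21 × 4.8 = 1.008 pp.
Share of growth = 1.008 / 6.6 × 100 = 15.2727%.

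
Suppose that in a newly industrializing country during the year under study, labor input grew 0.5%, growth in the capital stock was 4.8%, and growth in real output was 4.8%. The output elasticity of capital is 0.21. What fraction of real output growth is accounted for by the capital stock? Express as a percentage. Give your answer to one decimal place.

The capital stock contributed 0.21 × 4.8 = 1.008 pp.
Share of growth = 1.008 / 4.8 × 100 = 21%.

21.0%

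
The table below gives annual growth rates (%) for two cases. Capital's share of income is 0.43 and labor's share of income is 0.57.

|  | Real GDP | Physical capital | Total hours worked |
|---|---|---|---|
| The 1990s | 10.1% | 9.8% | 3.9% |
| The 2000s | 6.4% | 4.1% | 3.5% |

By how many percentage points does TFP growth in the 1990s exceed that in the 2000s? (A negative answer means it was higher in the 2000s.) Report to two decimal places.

Labor's share = 1 − 0.43 = 0.57.
The 1990s: TFP = 10.1 − 4.214 − 2.223 = 3.663%.
The 2000s: TFP = 6.4 − 1.763 − 1.995 = 2.642%.
Difference = 3.663 − (2.642) = 1.021 pp.

1.02 percentage points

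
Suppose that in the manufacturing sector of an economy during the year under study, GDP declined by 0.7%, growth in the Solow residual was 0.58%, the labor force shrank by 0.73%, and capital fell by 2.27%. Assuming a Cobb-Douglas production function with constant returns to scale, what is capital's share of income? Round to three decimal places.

0.357

gY = gA + α·gK + (1−α)·gL, so gY − gA − gL = α(gK − gL).
-0.7 − 0.58 + 0.73 = α × (-2.27 − (-0.73)).
-0.55 = -1.54 α, so α = 0.35714.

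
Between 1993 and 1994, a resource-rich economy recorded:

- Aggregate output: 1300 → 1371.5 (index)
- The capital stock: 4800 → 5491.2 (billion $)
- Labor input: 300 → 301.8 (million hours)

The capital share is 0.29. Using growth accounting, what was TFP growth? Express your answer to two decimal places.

Aggregate output growth = (1371.5 − 1300) / 1300 = 5.5%.
The capital stock growth = (5491.2 − 4800) / 4800 = 14.4%.
Labor input growth = (301.8 − 300) / 300 = 0.6%.
Labor's share = 1 − 0.29 = 0.71.
The capital stock: 0.29 × 14.4 = 4.176 pp.
Labor input: 0.71 × 0.6 = 0.426 pp.
TFP growth = 5.5 − 4.602 = 0.898%.

0.90%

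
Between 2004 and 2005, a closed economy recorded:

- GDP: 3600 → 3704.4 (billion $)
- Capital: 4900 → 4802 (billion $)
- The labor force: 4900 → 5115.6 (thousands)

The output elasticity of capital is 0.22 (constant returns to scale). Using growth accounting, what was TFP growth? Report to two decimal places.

-0.09%

GDP growth = (3704.4 − 3600) / 3600 = 2.9%.
Capital growth = (4802 − 4900) / 4900 = -2%.
The labor force growth = (5115.6 − 4900) / 4900 = 4.4%.
Labor's share = 1 − 0.22 = 0.78.
Capital: 0.22 × (-2) = -0.44 pp.
The labor force: 0.78 × 4.4 = 3.432 pp.
TFP growth = 2.9 − 2.992 = -0.092%.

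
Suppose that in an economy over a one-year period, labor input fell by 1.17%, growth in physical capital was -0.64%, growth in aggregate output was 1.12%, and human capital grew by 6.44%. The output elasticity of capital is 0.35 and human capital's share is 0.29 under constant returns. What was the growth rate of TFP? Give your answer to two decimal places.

-0.10%

Labor's share = 1 − 0.35 − 0.29 = 0.36.
Physical capital: 0.35 × (-0.64) = -0.224 pp.
Human capital: 0.29 × 6.44 = 1.8676 pp.
Labor input: 0.36 × (-1.17) = -0.4212 pp.
TFP growth = 1.12 − 1.2224 = -0.1024%.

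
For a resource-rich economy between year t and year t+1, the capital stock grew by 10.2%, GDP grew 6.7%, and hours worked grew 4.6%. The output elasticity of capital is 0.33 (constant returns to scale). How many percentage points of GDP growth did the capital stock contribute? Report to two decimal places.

3.37

Contribution = share × growth = 0.33 × 10.2 = 3.366 pp.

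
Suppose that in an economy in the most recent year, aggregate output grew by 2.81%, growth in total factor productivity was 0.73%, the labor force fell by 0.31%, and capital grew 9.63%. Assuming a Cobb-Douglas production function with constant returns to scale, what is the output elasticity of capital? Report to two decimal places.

gY = gA + α·gK + (1−α)·gL, so gY − gA − gL = α(gK − gL).
2.81 − 0.73 + 0.31 = α × (9.63 − (-0.31)).
2.39 = 9.94 α, so α = 0.2404.

The output elasticity of capital is 0.24.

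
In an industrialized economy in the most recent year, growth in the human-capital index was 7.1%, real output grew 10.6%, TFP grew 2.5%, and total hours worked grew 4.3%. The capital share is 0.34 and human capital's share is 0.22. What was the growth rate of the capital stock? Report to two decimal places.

13.66%

Labor's share = 1 − 0.34 − 0.22 = 0.44.
gY = gA + 0.22×7.1 + 0.44×4.3 + 0.34×g.
0.34×g = 10.6 − 2.5 − 3.454 = 4.646.
g = 4.646 / 0.34 = 13.6647%.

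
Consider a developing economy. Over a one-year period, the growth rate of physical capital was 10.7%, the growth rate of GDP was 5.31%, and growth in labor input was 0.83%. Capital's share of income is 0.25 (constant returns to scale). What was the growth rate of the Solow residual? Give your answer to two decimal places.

Labor's share = 1 − 0.25 = 0.75.
Physical capital: 0.25 × 10.7 = 2.675 pp.
Labor input: 0.75 × 0.83 = 0.6225 pp.
TFP growth = 5.31 − 3.2975 = 2.0125%.

The Solow residual grew 2.01%.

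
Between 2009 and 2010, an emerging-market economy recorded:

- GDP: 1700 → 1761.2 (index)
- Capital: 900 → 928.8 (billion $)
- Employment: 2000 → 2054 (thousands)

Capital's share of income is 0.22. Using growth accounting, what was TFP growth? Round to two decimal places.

TFP growth was 0.79%.

GDP growth = (1761.2 − 1700) / 1700 = 3.6%.
Capital growth = (928.8 − 900) / 900 = 3.2%.
Employment growth = (2054 − 2000) / 2000 = 2.7%.
Labor's share = 1 − 0.22 = 0.78.
Capital: 0.22 × 3.2 = 0.704 pp.
Employment: 0.78 × 2.7 = 2.106 pp.
TFP growth = 3.6 − 2.81 = 0.79%.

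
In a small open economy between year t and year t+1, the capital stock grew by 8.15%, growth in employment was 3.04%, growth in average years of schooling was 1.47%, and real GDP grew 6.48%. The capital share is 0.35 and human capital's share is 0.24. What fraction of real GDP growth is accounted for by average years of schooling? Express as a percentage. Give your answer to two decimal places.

Average years of schooling contributed 0.24 × 1.47 = 0.3528 pp.
Share of growth = 0.3528 / 6.48 × 100 = 5.4444%.

5.44%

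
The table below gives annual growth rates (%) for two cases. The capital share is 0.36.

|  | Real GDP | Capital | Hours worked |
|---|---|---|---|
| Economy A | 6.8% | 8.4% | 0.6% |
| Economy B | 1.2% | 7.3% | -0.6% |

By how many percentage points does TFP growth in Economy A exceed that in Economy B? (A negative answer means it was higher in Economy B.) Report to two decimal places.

Labor's share = 1 − 0.36 = 0.64.
Economy A: TFP = 6.8 − 3.024 − 0.384 = 3.392%.
Economy B: TFP = 1.2 − 2.628 + 0.384 = -1.044%.
Difference = 3.392 − (-1.044) = 4.436 pp.

4.44 percentage points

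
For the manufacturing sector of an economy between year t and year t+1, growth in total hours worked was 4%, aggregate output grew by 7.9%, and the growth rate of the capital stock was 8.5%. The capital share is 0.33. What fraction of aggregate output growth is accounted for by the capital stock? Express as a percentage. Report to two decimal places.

The capital stock accounted for 35.51% of growth.

The capital stock contributed 0.33 × 8.5 = 2.805 pp.
Share of growth = 2.805 / 7.9 × 100 = 35.5063%.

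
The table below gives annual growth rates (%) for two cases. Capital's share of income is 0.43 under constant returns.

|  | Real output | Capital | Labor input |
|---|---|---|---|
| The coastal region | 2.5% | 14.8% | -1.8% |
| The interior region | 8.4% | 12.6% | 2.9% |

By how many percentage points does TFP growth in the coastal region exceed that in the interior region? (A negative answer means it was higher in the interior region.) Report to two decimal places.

-4.17 percentage points

Labor's share = 1 − 0.43 = 0.57.
The coastal region: TFP = 2.5 − 6.364 + 1.026 = -2.838%.
The interior region: TFP = 8.4 − 5.418 − 1.653 = 1.329%.
Difference = -2.838 − (1.329) = -4.167 pp.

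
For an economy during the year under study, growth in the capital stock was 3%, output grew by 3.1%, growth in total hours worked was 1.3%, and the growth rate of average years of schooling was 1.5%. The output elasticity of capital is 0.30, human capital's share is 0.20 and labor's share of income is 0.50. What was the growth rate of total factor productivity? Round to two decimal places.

Total factor productivity growth was 1.25%.

Labor's share = 1 − 0.3 − 0.2 = 0.5.
The capital stock: 0.3 × 3 = 0.9 pp.
Average years of schooling: 0.2 × 1.5 = 0.3 pp.
Total hours worked: 0.5 × 1.3 = 0.65 pp.
TFP growth = 3.1 − 1.85 = 1.25%.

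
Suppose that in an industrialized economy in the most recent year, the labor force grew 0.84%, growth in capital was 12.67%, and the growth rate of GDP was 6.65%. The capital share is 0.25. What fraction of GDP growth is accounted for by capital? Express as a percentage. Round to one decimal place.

47.6%

Capital contributed 0.25 × 12.67 = 3.1675 pp.
Share of growth = 3.1675 / 6.65 × 100 = 47.632%.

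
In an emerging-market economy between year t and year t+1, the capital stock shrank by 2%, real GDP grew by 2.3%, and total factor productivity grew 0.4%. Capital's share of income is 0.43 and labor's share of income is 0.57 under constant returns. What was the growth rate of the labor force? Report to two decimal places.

Labor's share = 1 − 0.43 = 0.57.
gY = gA + 0.43×(-2) + 0.57×g.
0.57×g = 2.3 − 0.4 + 0.86 = 2.76.
g = 2.76 / 0.57 = 4.8421%.

The labor force growth was 4.84%.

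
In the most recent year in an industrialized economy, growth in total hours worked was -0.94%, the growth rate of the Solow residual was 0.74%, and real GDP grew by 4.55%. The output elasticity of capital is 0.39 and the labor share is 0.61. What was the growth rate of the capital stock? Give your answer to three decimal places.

Labor's share = 1 − 0.39 = 0.61.
gY = gA + 0.61×(-0.94) + 0.39×g.
0.39×g = 4.55 − 0.74 + 0.5734 = 4.3834.
g = 4.3834 / 0.39 = 11.23949%.

The capital stock grew 11.239%.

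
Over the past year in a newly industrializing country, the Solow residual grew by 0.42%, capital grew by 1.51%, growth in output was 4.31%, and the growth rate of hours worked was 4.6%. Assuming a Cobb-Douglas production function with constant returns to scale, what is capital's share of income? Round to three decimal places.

Capital's share of income is 0.230.

gY = gA + α·gK + (1−α)·gL, so gY − gA − gL = α(gK − gL).
4.31 − 0.42 − 4.6 = α × (1.51 − 4.6).
-0.71 = -3.09 α, so α = 0.22977.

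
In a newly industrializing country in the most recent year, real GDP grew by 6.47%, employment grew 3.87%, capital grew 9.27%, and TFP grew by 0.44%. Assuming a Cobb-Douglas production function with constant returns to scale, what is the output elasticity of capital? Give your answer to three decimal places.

gY = gA + α·gK + (1−α)·gL, so gY − gA − gL = α(gK − gL).
6.47 − 0.44 − 3.87 = α × (9.27 − 3.87).
2.16 = 5.4 α, so α = 0.4.

The output elasticity of capital is 0.400.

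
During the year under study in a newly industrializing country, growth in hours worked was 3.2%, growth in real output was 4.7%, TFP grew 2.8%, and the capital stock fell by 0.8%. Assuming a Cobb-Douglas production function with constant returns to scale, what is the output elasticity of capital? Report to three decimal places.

gY = gA + α·gK + (1−α)·gL, so gY − gA − gL = α(gK − gL).
4.7 − 2.8 − 3.2 = α × (-0.8 − 3.2).
-1.3 = -4 α, so α = 0.325.

0.325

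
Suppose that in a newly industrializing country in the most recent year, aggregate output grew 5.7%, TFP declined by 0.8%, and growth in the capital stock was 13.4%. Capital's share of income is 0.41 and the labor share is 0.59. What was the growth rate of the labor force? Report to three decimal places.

1.705%

Labor's share = 1 − 0.41 = 0.59.
gY = gA + 0.41×13.4 + 0.59×g.
0.59×g = 5.7 + 0.8 − 5.494 = 1.006.
g = 1.006 / 0.59 = 1.70508%.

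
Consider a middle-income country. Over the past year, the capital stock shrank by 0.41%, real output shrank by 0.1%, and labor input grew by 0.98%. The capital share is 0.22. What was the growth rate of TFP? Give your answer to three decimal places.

-0.774%

Labor's share = 1 − 0.22 = 0.78.
The capital stock: 0.22 × (-0.41) = -0.0902 pp.
Labor input: 0.78 × 0.98 = 0.7644 pp.
TFP growth = -0.1 − 0.6742 = -0.7742%.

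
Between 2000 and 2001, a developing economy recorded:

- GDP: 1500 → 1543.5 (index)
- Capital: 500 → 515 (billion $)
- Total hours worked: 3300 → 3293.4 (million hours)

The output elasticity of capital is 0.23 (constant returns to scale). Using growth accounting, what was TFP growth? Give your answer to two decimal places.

TFP growth was 2.36%.

GDP growth = (1543.5 − 1500) / 1500 = 2.9%.
Capital growth = (515 − 500) / 500 = 3%.
Total hours worked growth = (3293.4 − 3300) / 3300 = -0.2%.
Labor's share = 1 − 0.23 = 0.77.
Capital: 0.23 × 3 = 0.69 pp.
Total hours worked: 0.77 × (-0.2) = -0.154 pp.
TFP growth = 2.9 − 0.536 = 2.364%.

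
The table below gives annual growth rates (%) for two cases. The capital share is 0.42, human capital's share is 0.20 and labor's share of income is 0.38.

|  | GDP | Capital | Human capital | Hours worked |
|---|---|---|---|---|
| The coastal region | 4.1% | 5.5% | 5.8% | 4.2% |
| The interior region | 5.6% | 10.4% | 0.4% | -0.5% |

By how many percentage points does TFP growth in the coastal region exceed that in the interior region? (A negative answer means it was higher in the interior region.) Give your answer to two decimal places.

-2.31 percentage points

Labor's share = 1 − 0.42 − 0.2 = 0.38.
The coastal region: TFP = 4.1 − 2.31 − 1.16 − 1.596 = -0.966%.
The interior region: TFP = 5.6 − 4.368 − 0.08 + 0.19 = 1.342%.
Difference = -0.966 − (1.342) = -2.308 pp.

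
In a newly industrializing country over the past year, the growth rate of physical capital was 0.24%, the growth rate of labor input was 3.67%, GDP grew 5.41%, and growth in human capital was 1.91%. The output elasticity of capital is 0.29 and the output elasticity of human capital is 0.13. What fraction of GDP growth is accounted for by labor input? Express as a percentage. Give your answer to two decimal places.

Labor input accounted for 39.35% of growth.

Labor's share = 1 − 0.29 − 0.13 = 0.58.
Labor input contributed 0.58 × 3.67 = 2.1286 pp.
Share of growth = 2.1286 / 5.41 × 100 = 39.3457%.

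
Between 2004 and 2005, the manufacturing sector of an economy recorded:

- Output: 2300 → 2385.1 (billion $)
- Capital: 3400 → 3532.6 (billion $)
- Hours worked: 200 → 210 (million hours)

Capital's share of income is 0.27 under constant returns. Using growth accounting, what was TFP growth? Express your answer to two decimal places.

-1.00%

Output growth = (2385.1 − 2300) / 2300 = 3.7%.
Capital growth = (3532.6 − 3400) / 3400 = 3.9%.
Hours worked growth = (210 − 200) / 200 = 5%.
Labor's share = 1 − 0.27 = 0.73.
Capital: 0.27 × 3.9 = 1.053 pp.
Hours worked: 0.73 × 5 = 3.65 pp.
TFP growth = 3.7 − 4.703 = -1.003%.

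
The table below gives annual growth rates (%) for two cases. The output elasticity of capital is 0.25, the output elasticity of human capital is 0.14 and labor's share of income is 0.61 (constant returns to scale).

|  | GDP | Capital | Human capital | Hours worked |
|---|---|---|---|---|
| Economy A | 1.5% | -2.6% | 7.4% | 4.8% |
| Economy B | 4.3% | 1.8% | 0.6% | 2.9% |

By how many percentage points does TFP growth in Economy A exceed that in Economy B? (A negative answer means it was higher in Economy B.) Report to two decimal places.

-3.81 percentage points

Labor's share = 1 − 0.25 − 0.14 = 0.61.
Economy A: TFP = 1.5 + 0.65 − 1.036 − 2.928 = -1.814%.
Economy B: TFP = 4.3 − 0.45 − 0.084 − 1.769 = 1.997%.
Difference = -1.814 − (1.997) = -3.811 pp.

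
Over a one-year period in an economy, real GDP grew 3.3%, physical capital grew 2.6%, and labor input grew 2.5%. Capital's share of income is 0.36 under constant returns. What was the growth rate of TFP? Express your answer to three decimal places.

TFP growth was 0.764%.

Labor's share = 1 − 0.36 = 0.64.
Physical capital: 0.36 × 2.6 = 0.936 pp.
Labor input: 0.64 × 2.5 = 1.6 pp.
TFP growth = 3.3 − 2.536 = 0.764%.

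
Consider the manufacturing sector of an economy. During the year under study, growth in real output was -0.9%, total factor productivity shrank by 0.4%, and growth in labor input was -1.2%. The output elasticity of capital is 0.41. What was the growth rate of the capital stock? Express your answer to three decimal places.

Labor's share = 1 − 0.41 = 0.59.
gY = gA + 0.59×(-1.2) + 0.41×g.
0.41×g = -0.9 + 0.4 + 0.708 = 0.208.
g = 0.208 / 0.41 = 0.50732%.

0.507%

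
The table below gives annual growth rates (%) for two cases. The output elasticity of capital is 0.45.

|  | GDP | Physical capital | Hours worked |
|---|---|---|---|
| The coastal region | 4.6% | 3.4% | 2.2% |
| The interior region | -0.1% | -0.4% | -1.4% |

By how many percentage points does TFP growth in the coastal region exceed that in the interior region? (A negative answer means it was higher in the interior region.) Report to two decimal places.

Labor's share = 1 − 0.45 = 0.55.
The coastal region: TFP = 4.6 − 1.53 − 1.21 = 1.86%.
The interior region: TFP = -0.1 + 0.18 + 0.77 = 0.85%.
Difference = 1.86 − (0.85) = 1.01 pp.

1.01 percentage points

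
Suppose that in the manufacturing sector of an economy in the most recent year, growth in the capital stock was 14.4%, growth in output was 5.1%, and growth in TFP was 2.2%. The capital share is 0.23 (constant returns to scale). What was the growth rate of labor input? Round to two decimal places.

-0.54%

Labor's share = 1 − 0.23 = 0.77.
gY = gA + 0.23×14.4 + 0.77×g.
0.77×g = 5.1 − 2.2 − 3.312 = -0.412.
g = -0.412 / 0.77 = -0.5351%.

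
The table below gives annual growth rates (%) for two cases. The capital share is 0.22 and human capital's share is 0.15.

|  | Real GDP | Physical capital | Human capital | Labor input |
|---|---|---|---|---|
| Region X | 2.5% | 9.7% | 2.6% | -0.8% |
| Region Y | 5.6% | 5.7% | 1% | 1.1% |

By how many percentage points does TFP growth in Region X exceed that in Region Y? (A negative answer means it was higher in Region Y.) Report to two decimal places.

-3.02 percentage points

Labor's share = 1 − 0.22 − 0.15 = 0.63.
Region X: TFP = 2.5 − 2.134 − 0.39 + 0.504 = 0.48%.
Region Y: TFP = 5.6 − 1.254 − 0.15 − 0.693 = 3.503%.
Difference = 0.48 − (3.503) = -3.023 pp.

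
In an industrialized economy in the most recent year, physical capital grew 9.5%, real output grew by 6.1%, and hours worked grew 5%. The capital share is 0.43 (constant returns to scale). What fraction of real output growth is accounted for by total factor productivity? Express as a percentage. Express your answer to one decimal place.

Total factor productivity accounted for -13.7% of growth.

Labor's share = 1 − 0.43 = 0.57.
Physical capital: 0.43 × 9.5 = 4.085 pp.
Hours worked: 0.57 × 5 = 2.85 pp.
TFP growth = 6.1 − 6.935 = -0.835%.
TFP share of growth = -0.835 / 6.1 × 100 = -13.689%.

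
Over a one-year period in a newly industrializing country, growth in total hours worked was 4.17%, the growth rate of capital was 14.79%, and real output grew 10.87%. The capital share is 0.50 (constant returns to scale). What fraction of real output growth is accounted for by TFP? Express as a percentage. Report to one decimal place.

12.8%

Labor's share = 1 − 0.5 = 0.5.
Capital: 0.5 × 14.79 = 7.395 pp.
Total hours worked: 0.5 × 4.17 = 2.085 pp.
TFP growth = 10.87 − 9.48 = 1.39%.
TFP share of growth = 1.39 / 10.87 × 100 = 12.787%.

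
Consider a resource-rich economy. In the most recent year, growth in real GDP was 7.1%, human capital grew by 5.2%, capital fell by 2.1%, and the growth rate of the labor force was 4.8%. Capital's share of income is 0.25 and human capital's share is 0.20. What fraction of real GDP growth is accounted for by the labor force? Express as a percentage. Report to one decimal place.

The labor force accounted for 37.2% of growth.

Labor's share = 1 − 0.25 − 0.2 = 0.55.
The labor force contributed 0.55 × 4.8 = 2.64 pp.
Share of growth = 2.64 / 7.1 × 100 = 37.183%.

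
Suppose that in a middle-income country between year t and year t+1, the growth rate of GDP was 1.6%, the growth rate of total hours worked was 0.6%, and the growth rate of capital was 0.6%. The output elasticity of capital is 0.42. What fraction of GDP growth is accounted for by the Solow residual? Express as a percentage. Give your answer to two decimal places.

Labor's share = 1 − 0.42 = 0.58.
Capital: 0.42 × 0.6 = 0.252 pp.
Total hours worked: 0.58 × 0.6 = 0.348 pp.
TFP growth = 1.6 − 0.6 = 1%.
TFP share of growth = 1 / 1.6 × 100 = 62.5%.

The Solow residual accounted for 62.50% of growth.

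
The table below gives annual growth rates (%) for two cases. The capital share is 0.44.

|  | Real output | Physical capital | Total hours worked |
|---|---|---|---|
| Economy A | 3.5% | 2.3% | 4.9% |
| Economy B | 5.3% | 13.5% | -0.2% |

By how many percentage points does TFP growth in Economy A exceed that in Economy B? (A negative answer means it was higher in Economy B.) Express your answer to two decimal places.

0.27 percentage points

Labor's share = 1 − 0.44 = 0.56.
Economy A: TFP = 3.5 − 1.012 − 2.744 = -0.256%.
Economy B: TFP = 5.3 − 5.94 + 0.112 = -0.528%.
Difference = -0.256 − (-0.528) = 0.272 pp.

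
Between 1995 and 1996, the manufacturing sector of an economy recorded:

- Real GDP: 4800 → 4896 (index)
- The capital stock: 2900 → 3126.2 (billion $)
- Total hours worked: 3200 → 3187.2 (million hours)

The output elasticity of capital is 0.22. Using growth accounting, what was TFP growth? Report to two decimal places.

0.60%

Real GDP growth = (4896 − 4800) / 4800 = 2%.
The capital stock growth = (3126.2 − 2900) / 2900 = 7.8%.
Total hours worked growth = (3187.2 − 3200) / 3200 = -0.4%.
Labor's share = 1 − 0.22 = 0.78.
The capital stock: 0.22 × 7.8 = 1.716 pp.
Total hours worked: 0.78 × (-0.4) = -0.312 pp.
TFP growth = 2 − 1.404 = 0.596%.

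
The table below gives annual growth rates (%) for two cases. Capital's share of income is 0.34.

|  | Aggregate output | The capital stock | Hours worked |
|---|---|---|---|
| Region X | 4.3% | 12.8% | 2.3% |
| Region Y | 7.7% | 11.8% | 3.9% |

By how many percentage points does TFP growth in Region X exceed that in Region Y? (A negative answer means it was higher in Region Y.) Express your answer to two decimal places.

Labor's share = 1 − 0.34 = 0.66.
Region X: TFP = 4.3 − 4.352 − 1.518 = -1.57%.
Region Y: TFP = 7.7 − 4.012 − 2.574 = 1.114%.
Difference = -1.57 − (1.114) = -2.684 pp.

-2.68 percentage points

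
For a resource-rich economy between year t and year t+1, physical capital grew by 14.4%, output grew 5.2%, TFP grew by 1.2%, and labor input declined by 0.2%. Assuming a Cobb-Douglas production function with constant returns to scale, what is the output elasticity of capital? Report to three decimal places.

gY = gA + α·gK + (1−α)·gL, so gY − gA − gL = α(gK − gL).
5.2 − 1.2 + 0.2 = α × (14.4 − (-0.2)).
4.2 = 14.6 α, so α = 0.28767.

0.288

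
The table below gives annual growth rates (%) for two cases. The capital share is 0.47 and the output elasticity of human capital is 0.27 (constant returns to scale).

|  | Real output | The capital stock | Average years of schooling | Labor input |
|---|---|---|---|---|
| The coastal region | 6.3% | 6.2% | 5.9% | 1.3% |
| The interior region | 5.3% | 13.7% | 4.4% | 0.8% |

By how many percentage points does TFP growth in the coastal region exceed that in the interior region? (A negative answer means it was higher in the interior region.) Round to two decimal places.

3.99 percentage points

Labor's share = 1 − 0.47 − 0.27 = 0.26.
The coastal region: TFP = 6.3 − 2.914 − 1.593 − 0.338 = 1.455%.
The interior region: TFP = 5.3 − 6.439 − 1.188 − 0.208 = -2.535%.
Difference = 1.455 − (-2.535) = 3.99 pp.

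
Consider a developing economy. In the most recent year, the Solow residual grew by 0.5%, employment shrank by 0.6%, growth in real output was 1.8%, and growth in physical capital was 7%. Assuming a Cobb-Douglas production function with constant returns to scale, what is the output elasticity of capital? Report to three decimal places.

gY = gA + α·gK + (1−α)·gL, so gY − gA − gL = α(gK − gL).
1.8 − 0.5 + 0.6 = α × (7 − (-0.6)).
1.9 = 7.6 α, so α = 0.25.

0.250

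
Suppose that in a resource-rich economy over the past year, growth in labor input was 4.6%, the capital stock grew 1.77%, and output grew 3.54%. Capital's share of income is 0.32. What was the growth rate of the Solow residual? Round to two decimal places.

-0.15%

Labor's share = 1 − 0.32 = 0.68.
The capital stock: 0.32 × 1.77 = 0.5664 pp.
Labor input: 0.68 × 4.6 = 3.128 pp.
TFP growth = 3.54 − 3.6944 = -0.1544%.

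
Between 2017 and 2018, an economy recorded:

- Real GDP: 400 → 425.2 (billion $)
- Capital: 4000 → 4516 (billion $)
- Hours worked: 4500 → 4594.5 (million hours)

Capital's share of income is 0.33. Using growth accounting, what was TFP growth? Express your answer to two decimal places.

0.64%

Real GDP growth = (425.2 − 400) / 400 = 6.3%.
Capital growth = (4516 − 4000) / 4000 = 12.9%.
Hours worked growth = (4594.5 − 4500) / 4500 = 2.1%.
Labor's share = 1 − 0.33 = 0.67.
Capital: 0.33 × 12.9 = 4.257 pp.
Hours worked: 0.67 × 2.1 = 1.407 pp.
TFP growth = 6.3 − 5.664 = 0.636%.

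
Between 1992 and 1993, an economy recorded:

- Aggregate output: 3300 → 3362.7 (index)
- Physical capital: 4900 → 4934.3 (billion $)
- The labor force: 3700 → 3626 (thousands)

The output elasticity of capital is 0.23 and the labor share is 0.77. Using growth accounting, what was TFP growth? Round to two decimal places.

Aggregate output growth = (3362.7 − 3300) / 3300 = 1.9%.
Physical capital growth = (4934.3 − 4900) / 4900 = 0.7%.
The labor force growth = (3626 − 3700) / 3700 = -2%.
Labor's share = 1 − 0.23 = 0.77.
Physical capital: 0.23 × 0.7 = 0.161 pp.
The labor force: 0.77 × (-2) = -1.54 pp.
TFP growth = 1.9 + 1.379 = 3.279%.

3.28%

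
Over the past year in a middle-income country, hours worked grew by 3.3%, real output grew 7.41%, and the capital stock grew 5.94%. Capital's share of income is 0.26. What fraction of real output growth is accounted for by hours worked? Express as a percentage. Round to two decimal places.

Labor's share = 1 − 0.26 = 0.74.
Hours worked contributed 0.74 × 3.3 = 2.442 pp.
Share of growth = 2.442 / 7.41 × 100 = 32.9555%.

Hours worked accounted for 32.96% of growth.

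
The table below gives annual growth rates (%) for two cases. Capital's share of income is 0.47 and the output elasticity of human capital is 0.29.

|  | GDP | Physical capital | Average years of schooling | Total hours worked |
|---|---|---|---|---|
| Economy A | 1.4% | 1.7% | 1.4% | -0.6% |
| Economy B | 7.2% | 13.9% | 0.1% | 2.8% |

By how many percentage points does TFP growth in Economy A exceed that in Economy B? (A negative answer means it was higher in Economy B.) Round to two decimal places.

Labor's share = 1 − 0.47 − 0.29 = 0.24.
Economy A: TFP = 1.4 − 0.799 − 0.406 + 0.144 = 0.339%.
Economy B: TFP = 7.2 − 6.533 − 0.029 − 0.672 = -0.034%.
Difference = 0.339 − (-0.034) = 0.373 pp.

0.37 percentage points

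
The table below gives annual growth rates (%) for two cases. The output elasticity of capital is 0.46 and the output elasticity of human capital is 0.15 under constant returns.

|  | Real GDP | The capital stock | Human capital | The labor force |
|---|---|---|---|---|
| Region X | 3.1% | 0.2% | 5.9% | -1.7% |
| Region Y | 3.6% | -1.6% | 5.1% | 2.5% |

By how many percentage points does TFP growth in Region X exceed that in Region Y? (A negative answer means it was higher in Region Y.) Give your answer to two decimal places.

Labor's share = 1 − 0.46 − 0.15 = 0.39.
Region X: TFP = 3.1 − 0.092 − 0.885 + 0.663 = 2.786%.
Region Y: TFP = 3.6 + 0.736 − 0.765 − 0.975 = 2.596%.
Difference = 2.786 − (2.596) = 0.19 pp.

0.19 percentage points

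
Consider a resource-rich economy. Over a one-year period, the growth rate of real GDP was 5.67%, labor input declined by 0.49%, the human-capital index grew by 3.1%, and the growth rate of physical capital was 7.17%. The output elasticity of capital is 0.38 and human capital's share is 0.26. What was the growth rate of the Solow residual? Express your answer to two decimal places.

The Solow residual growth was 2.32%.

Labor's share = 1 − 0.38 − 0.26 = 0.36.
Physical capital: 0.38 × 7.17 = 2.7246 pp.
The human-capital index: 0.26 × 3.1 = 0.806 pp.
Labor input: 0.36 × (-0.49) = -0.1764 pp.
TFP growth = 5.67 − 3.3542 = 2.3158%.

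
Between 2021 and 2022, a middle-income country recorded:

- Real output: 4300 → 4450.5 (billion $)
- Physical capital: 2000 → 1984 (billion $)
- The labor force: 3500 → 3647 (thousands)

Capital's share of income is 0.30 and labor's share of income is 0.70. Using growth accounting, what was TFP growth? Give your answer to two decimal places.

TFP grew 0.80%.

Real output growth = (4450.5 − 4300) / 4300 = 3.5%.
Physical capital growth = (1984 − 2000) / 2000 = -0.8%.
The labor force growth = (3647 − 3500) / 3500 = 4.2%.
Labor's share = 1 − 0.3 = 0.7.
Physical capital: 0.3 × (-0.8) = -0.24 pp.
The labor force: 0.7 × 4.2 = 2.94 pp.
TFP growth = 3.5 − 2.7 = 0.8%.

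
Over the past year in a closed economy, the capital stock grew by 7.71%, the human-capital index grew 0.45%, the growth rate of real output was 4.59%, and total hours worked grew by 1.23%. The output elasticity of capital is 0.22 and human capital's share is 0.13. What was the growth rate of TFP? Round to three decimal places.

Labor's share = 1 − 0.22 − 0.13 = 0.65.
The capital stock: 0.22 × 7.71 = 1.6962 pp.
The human-capital index: 0.13 × 0.45 = 0.0585 pp.
Total hours worked: 0.65 × 1.23 = 0.7995 pp.
TFP growth = 4.59 − 2.5542 = 2.0358%.

2.036%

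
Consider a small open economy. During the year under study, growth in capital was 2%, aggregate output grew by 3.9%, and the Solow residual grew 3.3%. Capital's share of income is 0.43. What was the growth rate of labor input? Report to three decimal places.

Labor's share = 1 − 0.43 = 0.57.
gY = gA + 0.43×2 + 0.57×g.
0.57×g = 3.9 − 3.3 − 0.86 = -0.26.
g = -0.26 / 0.57 = -0.45614%.

-0.456%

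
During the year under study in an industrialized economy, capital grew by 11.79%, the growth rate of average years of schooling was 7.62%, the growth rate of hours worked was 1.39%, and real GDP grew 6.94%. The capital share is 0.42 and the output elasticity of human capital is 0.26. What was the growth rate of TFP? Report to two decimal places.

-0.44%

Labor's share = 1 − 0.42 − 0.26 = 0.32.
Capital: 0.42 × 11.79 = 4.9518 pp.
Average years of schooling: 0.26 × 7.62 = 1.9812 pp.
Hours worked: 0.32 × 1.39 = 0.4448 pp.
TFP growth = 6.94 − 7.3778 = -0.4378%.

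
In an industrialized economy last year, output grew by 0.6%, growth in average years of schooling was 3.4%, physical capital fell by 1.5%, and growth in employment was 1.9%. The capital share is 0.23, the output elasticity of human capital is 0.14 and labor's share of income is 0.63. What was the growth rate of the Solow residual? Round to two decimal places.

-0.73%

Labor's share = 1 − 0.23 − 0.14 = 0.63.
Physical capital: 0.23 × (-1.5) = -0.345 pp.
Average years of schooling: 0.14 × 3.4 = 0.476 pp.
Employment: 0.63 × 1.9 = 1.197 pp.
TFP growth = 0.6 − 1.328 = -0.728%.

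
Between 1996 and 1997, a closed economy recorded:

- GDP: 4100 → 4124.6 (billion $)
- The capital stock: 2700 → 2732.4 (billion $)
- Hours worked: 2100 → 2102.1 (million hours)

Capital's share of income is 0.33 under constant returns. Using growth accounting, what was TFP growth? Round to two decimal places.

TFP growth was 0.14%.

GDP growth = (4124.6 − 4100) / 4100 = 0.6%.
The capital stock growth = (2732.4 − 2700) / 2700 = 1.2%.
Hours worked growth = (2102.1 − 2100) / 2100 = 0.1%.
Labor's share = 1 − 0.33 = 0.67.
The capital stock: 0.33 × 1.2 = 0.396 pp.
Hours worked: 0.67 × 0.1 = 0.067 pp.
TFP growth = 0.6 − 0.463 = 0.137%.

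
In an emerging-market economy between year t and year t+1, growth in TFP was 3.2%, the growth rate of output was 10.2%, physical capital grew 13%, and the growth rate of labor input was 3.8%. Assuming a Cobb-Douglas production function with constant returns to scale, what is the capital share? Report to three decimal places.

gY = gA + α·gK + (1−α)·gL, so gY − gA − gL = α(gK − gL).
10.2 − 3.2 − 3.8 = α × (13 − 3.8).
3.2 = 9.2 α, so α = 0.34783.

The capital share is 0.348.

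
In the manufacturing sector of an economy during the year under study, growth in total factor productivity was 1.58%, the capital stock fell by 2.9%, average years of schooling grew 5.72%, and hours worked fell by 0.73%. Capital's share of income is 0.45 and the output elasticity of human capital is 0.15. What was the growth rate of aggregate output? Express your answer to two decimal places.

Labor's share = 1 − 0.45 − 0.15 = 0.4.
The capital stock: 0.45 × (-2.9) = -1.305 pp.
Average years of schooling: 0.15 × 5.72 = 0.858 pp.
Hours worked: 0.4 × (-0.73) = -0.292 pp.
Output growth = 1.58 + (-0.739) = 0.841%.

0.84%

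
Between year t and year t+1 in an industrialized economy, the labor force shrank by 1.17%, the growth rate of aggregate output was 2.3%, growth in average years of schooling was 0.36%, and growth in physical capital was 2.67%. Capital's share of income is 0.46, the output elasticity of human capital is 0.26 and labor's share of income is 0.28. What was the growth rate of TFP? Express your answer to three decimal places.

Labor's share = 1 − 0.46 − 0.26 = 0.28.
Physical capital: 0.46 × 2.67 = 1.2282 pp.
Average years of schooling: 0.26 × 0.36 = 0.0936 pp.
The labor force: 0.28 × (-1.17) = -0.3276 pp.
TFP growth = 2.3 − 0.9942 = 1.3058%.

TFP grew 1.306%.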